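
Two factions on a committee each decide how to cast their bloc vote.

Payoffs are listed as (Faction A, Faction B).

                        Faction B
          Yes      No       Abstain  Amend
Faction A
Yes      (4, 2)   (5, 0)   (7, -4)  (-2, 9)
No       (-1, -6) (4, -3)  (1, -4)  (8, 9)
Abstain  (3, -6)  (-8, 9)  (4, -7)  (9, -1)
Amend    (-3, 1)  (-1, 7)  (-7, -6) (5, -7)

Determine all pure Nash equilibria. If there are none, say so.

Mark each player's best response to every combination of opponents' strategies; a profile where every player is best-responding is a pure Nash equilibrium.
Faction A against Yes: payoffs 4, -1, 3, -3 → best response Yes.
Faction A against No: payoffs 5, 4, -8, -1 → best response Yes.
Faction A against Abstain: payoffs 7, 1, 4, -7 → best response Yes.
Faction A against Amend: payoffs -2, 8, 9, 5 → best response Abstain.
Faction B against Yes: payoffs 2, 0, -4, 9 → best response Amend.
Faction B against No: payoffs -6, -3, -4, 9 → best response Amend.
Faction B against Abstain: payoffs -6, 9, -7, -1 → best response No.
Faction B against Amend: payoffs 1, 7, -6, -7 → best response No.
No profile is a mutual best response for all players.

No pure-strategy Nash equilibrium.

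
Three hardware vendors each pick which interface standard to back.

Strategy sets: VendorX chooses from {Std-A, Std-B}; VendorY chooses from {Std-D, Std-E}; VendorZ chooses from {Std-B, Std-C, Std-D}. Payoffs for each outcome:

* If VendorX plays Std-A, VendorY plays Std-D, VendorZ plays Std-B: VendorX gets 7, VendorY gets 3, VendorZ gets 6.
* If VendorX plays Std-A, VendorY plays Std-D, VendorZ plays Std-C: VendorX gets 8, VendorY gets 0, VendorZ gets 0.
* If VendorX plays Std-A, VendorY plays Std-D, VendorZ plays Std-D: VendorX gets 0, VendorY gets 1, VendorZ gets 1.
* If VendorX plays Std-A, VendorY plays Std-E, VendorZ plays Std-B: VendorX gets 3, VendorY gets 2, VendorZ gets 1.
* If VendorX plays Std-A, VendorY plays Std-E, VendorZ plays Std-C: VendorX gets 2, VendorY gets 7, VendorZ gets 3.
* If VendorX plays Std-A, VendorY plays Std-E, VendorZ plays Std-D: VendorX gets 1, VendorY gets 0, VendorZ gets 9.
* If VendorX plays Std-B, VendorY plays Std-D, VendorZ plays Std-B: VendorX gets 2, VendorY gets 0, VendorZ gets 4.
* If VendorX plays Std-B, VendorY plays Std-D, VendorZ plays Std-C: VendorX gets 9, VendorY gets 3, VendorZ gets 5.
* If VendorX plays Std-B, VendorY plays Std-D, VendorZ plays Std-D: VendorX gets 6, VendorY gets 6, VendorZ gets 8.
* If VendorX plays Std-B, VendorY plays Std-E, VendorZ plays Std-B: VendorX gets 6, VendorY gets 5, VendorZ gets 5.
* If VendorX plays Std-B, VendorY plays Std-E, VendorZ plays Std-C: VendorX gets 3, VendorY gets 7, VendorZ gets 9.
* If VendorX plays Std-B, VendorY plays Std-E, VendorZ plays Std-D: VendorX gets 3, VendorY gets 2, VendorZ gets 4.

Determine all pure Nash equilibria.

VendorX against (Std-D, Std-B): payoffs 7, 2 → best response Std-A.
VendorX against (Std-D, Std-C): payoffs 8, 9 → best response Std-B.
VendorX against (Std-D, Std-D): payoffs 0, 6 → best response Std-B.
VendorX against (Std-E, Std-B): payoffs 3, 6 → best response Std-B.
VendorX against (Std-E, Std-C): payoffs 2, 3 → best response Std-B.
VendorX against (Std-E, Std-D): payoffs 1, 3 → best response Std-B.
VendorY against (Std-A, Std-B): payoffs 3, 2 → best response Std-D.
VendorY against (Std-A, Std-C): payoffs 0, 7 → best response Std-E.
VendorY against (Std-A, Std-D): payoffs 1, 0 → best response Std-D.
VendorY against (Std-B, Std-B): payoffs 0, 5 → best response Std-E.
VendorY against (Std-B, Std-C): payoffs 3, 7 → best response Std-E.
VendorY against (Std-B, Std-D): payoffs 6, 2 → best response Std-D.
VendorZ against (Std-A, Std-D): payoffs 6, 0, 1 → best response Std-B.
VendorZ against (Std-A, Std-E): payoffs 1, 3, 9 → best response Std-D.
VendorZ against (Std-B, Std-D): payoffs 4, 5, 8 → best response Std-D.
VendorZ against (Std-B, Std-E): payoffs 5, 9, 4 → best response Std-C.
Mutual best responses: (Std-A, Std-D, Std-B); (Std-B, Std-D, Std-D); (Std-B, Std-E, Std-C).

Pure-strategy Nash equilibria: (Std-A, Std-D, Std-B), (Std-B, Std-D, Std-D), (Std-B, Std-E, Std-C)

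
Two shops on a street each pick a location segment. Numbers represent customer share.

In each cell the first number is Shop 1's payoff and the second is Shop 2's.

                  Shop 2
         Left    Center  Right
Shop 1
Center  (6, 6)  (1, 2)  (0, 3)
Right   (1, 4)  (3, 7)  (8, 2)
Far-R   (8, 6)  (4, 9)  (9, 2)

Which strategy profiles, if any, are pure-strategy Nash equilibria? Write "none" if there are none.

For each strategy profile, look for a profitable unilateral deviation.
(Center, Left): Shop 1 can switch to Far-R (6 → 8). Not NE.
(Center, Center): Shop 1 can switch to Right (1 → 3). Not NE.
(Center, Right): Shop 1 can switch to Right (0 → 8). Not NE.
(Right, Left): Shop 1 can switch to Center (1 → 6). Not NE.
(Right, Center): Shop 1 can switch to Far-R (3 → 4). Not NE.
(Right, Right): Shop 1 can switch to Far-R (8 → 9). Not NE.
(Far-R, Left): Shop 2 can switch to Center (6 → 9). Not NE.
(Far-R, Center): Shop 1 gets 4, best alternative 3; Shop 2 gets 9, best alternative 6. No profitable deviation — NE.
(Far-R, Right): Shop 2 can switch to Left (2 → 6). Not NE.

The unique pure-strategy Nash equilibrium is (Far-R, Center).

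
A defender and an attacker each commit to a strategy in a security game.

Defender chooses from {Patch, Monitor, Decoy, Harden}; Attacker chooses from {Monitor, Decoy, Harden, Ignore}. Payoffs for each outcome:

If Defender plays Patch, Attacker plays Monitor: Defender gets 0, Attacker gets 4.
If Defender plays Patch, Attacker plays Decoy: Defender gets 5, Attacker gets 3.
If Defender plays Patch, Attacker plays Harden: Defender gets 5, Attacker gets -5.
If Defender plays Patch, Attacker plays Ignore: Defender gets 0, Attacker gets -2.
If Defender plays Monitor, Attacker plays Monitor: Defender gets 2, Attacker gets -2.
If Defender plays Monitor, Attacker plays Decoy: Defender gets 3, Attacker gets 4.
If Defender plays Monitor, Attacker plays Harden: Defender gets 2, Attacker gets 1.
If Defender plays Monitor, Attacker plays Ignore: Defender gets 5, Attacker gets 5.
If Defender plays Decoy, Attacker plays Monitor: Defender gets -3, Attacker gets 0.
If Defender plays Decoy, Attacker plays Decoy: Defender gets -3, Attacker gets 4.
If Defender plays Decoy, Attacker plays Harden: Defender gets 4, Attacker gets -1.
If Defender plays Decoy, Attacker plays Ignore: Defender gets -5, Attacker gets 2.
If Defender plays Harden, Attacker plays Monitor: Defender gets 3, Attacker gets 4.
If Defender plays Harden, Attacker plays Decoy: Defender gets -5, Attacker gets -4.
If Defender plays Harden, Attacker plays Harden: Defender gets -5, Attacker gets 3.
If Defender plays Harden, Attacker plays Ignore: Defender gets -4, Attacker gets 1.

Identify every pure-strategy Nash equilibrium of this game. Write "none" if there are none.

(Monitor, Ignore) and (Harden, Monitor)

Defender against Monitor: payoffs 0, 2, -3, 3 → best response Harden.
Defender against Decoy: payoffs 5, 3, -3, -5 → best response Patch.
Defender against Harden: payoffs 5, 2, 4, -5 → best response Patch.
Defender against Ignore: payoffs 0, 5, -5, -4 → best response Monitor.
Attacker against Patch: payoffs 4, 3, -5, -2 → best response Monitor.
Attacker against Monitor: payoffs -2, 4, 1, 5 → best response Ignore.
Attacker against Decoy: payoffs 0, 4, -1, 2 → best response Decoy.
Attacker against Harden: payoffs 4, -4, 3, 1 → best response Monitor.
Mutual best responses: (Monitor, Ignore); (Harden, Monitor).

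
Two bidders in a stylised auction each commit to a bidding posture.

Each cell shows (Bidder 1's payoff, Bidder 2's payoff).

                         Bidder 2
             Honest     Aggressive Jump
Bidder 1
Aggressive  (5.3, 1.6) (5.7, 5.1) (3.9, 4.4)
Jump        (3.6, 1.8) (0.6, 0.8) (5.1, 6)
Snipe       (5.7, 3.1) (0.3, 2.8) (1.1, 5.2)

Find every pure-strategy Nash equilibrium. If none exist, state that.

Bidder 1 against Honest: payoffs 5.3, 3.6, 5.7 → best response Snipe.
Bidder 1 against Aggressive: payoffs 5.7, 0.6, 0.3 → best response Aggressive.
Bidder 1 against Jump: payoffs 3.9, 5.1, 1.1 → best response Jump.
Bidder 2 against Aggressive: payoffs 1.6, 5.1, 4.4 → best response Aggressive.
Bidder 2 against Jump: payoffs 1.8, 0.8, 6 → best response Jump.
Bidder 2 against Snipe: payoffs 3.1, 2.8, 5.2 → best response Jump.
Mutual best responses: (Aggressive, Aggressive); (Jump, Jump).

(Aggressive, Aggressive) and (Jump, Jump)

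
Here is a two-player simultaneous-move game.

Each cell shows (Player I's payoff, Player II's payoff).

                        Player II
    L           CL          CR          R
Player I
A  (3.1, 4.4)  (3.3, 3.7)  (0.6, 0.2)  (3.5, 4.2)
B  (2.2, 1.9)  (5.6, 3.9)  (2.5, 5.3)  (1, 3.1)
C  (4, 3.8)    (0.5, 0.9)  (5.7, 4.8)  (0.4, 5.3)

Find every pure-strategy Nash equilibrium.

none

Player I against L: payoffs 3.1, 2.2, 4 → best response C.
Player I against CL: payoffs 3.3, 5.6, 0.5 → best response B.
Player I against CR: payoffs 0.6, 2.5, 5.7 → best response C.
Player I against R: payoffs 3.5, 1, 0.4 → best response A.
Player II against A: payoffs 4.4, 3.7, 0.2, 4.2 → best response L.
Player II against B: payoffs 1.9, 3.9, 5.3, 3.1 → best response CR.
Player II against C: payoffs 3.8, 0.9, 4.8, 5.3 → best response R.
No profile is a mutual best response for all players.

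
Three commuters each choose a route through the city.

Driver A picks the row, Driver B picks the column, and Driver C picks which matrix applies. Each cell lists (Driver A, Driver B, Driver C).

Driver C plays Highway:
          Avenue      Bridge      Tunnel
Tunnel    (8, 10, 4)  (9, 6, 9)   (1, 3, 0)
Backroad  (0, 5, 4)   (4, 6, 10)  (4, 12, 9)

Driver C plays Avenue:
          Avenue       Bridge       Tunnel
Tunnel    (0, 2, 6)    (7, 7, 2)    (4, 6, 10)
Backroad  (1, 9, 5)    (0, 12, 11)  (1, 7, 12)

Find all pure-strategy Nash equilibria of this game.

This game has no pure Nash equilibrium.

For each player, find the best response to each opponent profile; mutual best responses are the pure NE.
Driver A against (Avenue, Highway): payoffs 8, 0 → best response Tunnel.
Driver A against (Avenue, Avenue): payoffs 0, 1 → best response Backroad.
Driver A against (Bridge, Highway): payoffs 9, 4 → best response Tunnel.
Driver A against (Bridge, Avenue): payoffs 7, 0 → best response Tunnel.
Driver A against (Tunnel, Highway): payoffs 1, 4 → best response Backroad.
Driver A against (Tunnel, Avenue): payoffs 4, 1 → best response Tunnel.
Driver B against (Tunnel, Highway): payoffs 10, 6, 3 → best response Avenue.
Driver B against (Tunnel, Avenue): payoffs 2, 7, 6 → best response Bridge.
Driver B against (Backroad, Highway): payoffs 5, 6, 12 → best response Tunnel.
Driver B against (Backroad, Avenue): payoffs 9, 12, 7 → best response Bridge.
Driver C against (Tunnel, Avenue): payoffs 4, 6 → best response Avenue.
Driver C against (Tunnel, Bridge): payoffs 9, 2 → best response Highway.
Driver C against (Tunnel, Tunnel): payoffs 0, 10 → best response Avenue.
Driver C against (Backroad, Avenue): payoffs 4, 5 → best response Avenue.
Driver C against (Backroad, Bridge): payoffs 10, 11 → best response Avenue.
Driver C against (Backroad, Tunnel): payoffs 9, 12 → best response Avenue.
No profile is a mutual best response for all players.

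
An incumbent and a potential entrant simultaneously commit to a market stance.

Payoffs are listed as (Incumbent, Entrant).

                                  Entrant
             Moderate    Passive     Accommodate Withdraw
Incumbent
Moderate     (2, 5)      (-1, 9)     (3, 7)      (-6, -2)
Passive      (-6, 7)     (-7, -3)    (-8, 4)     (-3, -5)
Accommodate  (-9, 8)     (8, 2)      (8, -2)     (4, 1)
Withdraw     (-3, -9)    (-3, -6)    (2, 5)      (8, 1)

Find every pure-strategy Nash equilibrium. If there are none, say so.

There is no pure-strategy Nash equilibrium.

Incumbent against Moderate: payoffs 2, -6, -9, -3 → best response Moderate.
Incumbent against Passive: payoffs -1, -7, 8, -3 → best response Accommodate.
Incumbent against Accommodate: payoffs 3, -8, 8, 2 → best response Accommodate.
Incumbent against Withdraw: payoffs -6, -3, 4, 8 → best response Withdraw.
Entrant against Moderate: payoffs 5, 9, 7, -2 → best response Passive.
Entrant against Passive: payoffs 7, -3, 4, -5 → best response Moderate.
Entrant against Accommodate: payoffs 8, 2, -2, 1 → best response Moderate.
Entrant against Withdraw: payoffs -9, -6, 5, 1 → best response Accommodate.
No profile is a mutual best response for all players.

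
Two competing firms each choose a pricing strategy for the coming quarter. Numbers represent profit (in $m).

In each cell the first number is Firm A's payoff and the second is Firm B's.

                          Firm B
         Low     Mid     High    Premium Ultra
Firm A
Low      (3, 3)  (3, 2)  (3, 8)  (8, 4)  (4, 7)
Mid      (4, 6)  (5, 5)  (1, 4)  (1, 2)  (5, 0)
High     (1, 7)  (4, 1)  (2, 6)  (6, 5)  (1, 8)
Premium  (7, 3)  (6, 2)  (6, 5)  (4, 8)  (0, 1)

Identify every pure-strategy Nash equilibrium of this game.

This game has no pure Nash equilibrium.

Mark each player's best response to every combination of opponents' strategies; a profile where every player is best-responding is a pure Nash equilibrium.
Firm A against Low: payoffs 3, 4, 1, 7 → best response Premium.
Firm A against Mid: payoffs 3, 5, 4, 6 → best response Premium.
Firm A against High: payoffs 3, 1, 2, 6 → best response Premium.
Firm A against Premium: payoffs 8, 1, 6, 4 → best response Low.
Firm A against Ultra: payoffs 4, 5, 1, 0 → best response Mid.
Firm B against Low: payoffs 3, 2, 8, 4, 7 → best response High.
Firm B against Mid: payoffs 6, 5, 4, 2, 0 → best response Low.
Firm B against High: payoffs 7, 1, 6, 5, 8 → best response Ultra.
Firm B against Premium: payoffs 3, 2, 5, 8, 1 → best response Premium.
No profile is a mutual best response for all players.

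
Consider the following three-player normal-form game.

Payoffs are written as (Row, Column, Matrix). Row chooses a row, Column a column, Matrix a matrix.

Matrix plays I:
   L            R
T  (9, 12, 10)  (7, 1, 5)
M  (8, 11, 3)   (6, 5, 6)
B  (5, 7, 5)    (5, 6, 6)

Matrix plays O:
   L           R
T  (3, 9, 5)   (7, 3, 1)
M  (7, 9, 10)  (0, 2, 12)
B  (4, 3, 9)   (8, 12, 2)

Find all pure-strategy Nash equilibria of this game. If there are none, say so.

Mark each player's best response to every combination of opponents' strategies; a profile where every player is best-responding is a pure Nash equilibrium.
Row against (L, I): payoffs 9, 8, 5 → best response T.
Row against (L, O): payoffs 3, 7, 4 → best response M.
Row against (R, I): payoffs 7, 6, 5 → best response T.
Row against (R, O): payoffs 7, 0, 8 → best response B.
Column against (T, I): payoffs 12, 1 → best response L.
Column against (T, O): payoffs 9, 3 → best response L.
Column against (M, I): payoffs 11, 5 → best response L.
Column against (M, O): payoffs 9, 2 → best response L.
Column against (B, I): payoffs 7, 6 → best response L.
Column against (B, O): payoffs 3, 12 → best response R.
Matrix against (T, L): payoffs 10, 5 → best response I.
Matrix against (T, R): payoffs 5, 1 → best response I.
Matrix against (M, L): payoffs 3, 10 → best response O.
Matrix against (M, R): payoffs 6, 12 → best response O.
Matrix against (B, L): payoffs 5, 9 → best response O.
Matrix against (B, R): payoffs 6, 2 → best response I.
Mutual best responses: (T, L, I); (M, L, O).

The pure Nash equilibria are (T, L, I) and (M, L, O).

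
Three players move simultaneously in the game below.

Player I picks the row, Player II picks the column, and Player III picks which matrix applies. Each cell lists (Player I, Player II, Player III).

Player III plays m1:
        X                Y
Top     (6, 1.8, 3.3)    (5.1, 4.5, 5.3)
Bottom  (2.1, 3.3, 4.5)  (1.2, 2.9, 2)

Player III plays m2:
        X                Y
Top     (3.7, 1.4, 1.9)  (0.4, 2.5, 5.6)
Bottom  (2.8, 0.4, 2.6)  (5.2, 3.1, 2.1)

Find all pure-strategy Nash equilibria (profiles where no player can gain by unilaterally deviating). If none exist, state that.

For each strategy profile, look for a profitable unilateral deviation.
(Top, X, m1): Player II can switch to Y (1.8 → 4.5). Not NE.
(Top, X, m2): Player II can switch to Y (1.4 → 2.5). Not NE.
(Top, Y, m1): Player III can switch to m2 (5.3 → 5.6). Not NE.
(Top, Y, m2): Player I can switch to Bottom (0.4 → 5.2). Not NE.
(Bottom, X, m1): Player I can switch to Top (2.1 → 6). Not NE.
(Bottom, X, m2): Player I can switch to Top (2.8 → 3.7). Not NE.
(Bottom, Y, m1): Player I can switch to Top (1.2 → 5.1). Not NE.
(Bottom, Y, m2): Player I gets 5.2, best alternative 0.4; Player II gets 3.1, best alternative 0.4; Player III gets 2.1, best alternative 2. No profitable deviation — NE.

(Bottom, Y, m2)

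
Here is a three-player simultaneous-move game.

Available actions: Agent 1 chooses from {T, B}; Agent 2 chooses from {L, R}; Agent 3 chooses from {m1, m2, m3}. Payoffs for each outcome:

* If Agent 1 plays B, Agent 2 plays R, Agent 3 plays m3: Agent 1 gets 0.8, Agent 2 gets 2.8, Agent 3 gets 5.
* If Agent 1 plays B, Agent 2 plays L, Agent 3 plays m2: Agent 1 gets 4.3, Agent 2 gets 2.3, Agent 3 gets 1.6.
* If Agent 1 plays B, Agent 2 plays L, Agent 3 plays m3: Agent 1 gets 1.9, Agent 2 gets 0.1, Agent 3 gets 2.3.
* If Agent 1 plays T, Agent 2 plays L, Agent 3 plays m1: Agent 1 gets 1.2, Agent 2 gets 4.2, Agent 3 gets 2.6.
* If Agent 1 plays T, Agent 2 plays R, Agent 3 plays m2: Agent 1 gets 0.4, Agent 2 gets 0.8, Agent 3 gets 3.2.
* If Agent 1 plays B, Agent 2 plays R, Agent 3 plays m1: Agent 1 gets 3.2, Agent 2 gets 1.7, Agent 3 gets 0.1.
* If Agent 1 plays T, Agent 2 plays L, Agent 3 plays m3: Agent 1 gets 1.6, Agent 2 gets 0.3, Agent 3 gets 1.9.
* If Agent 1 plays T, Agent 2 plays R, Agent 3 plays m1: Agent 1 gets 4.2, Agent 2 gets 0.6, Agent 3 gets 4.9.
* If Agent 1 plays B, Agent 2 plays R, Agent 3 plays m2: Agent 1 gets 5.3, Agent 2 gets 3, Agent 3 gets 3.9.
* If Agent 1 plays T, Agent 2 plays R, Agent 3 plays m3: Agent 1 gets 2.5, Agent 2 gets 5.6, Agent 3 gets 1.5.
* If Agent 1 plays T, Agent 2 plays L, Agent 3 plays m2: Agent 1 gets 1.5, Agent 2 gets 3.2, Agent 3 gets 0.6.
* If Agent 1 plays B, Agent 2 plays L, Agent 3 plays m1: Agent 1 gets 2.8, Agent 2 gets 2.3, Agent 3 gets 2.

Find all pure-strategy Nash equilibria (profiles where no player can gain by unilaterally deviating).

(T, L, m1): Agent 1 can switch to B (1.2 → 2.8). Not NE.
(T, L, m2): Agent 1 can switch to B (1.5 → 4.3). Not NE.
(T, L, m3): Agent 1 can switch to B (1.6 → 1.9). Not NE.
(T, R, m1): Agent 2 can switch to L (0.6 → 4.2). Not NE.
(T, R, m2): Agent 1 can switch to B (0.4 → 5.3). Not NE.
(T, R, m3): Agent 3 can switch to m1 (1.5 → 4.9). Not NE.
(B, L, m1): Agent 3 can switch to m3 (2 → 2.3). Not NE.
(B, L, m2): Agent 2 can switch to R (2.3 → 3). Not NE.
(The remaining 4 profiles each have a profitable deviation by the same check.)

There is no pure-strategy Nash equilibrium.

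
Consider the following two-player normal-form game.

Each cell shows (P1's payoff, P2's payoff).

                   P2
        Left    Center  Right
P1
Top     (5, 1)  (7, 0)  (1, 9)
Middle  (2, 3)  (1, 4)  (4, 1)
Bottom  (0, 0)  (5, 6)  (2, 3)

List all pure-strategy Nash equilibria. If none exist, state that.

none

For each player, find the best response to each opponent profile; mutual best responses are the pure NE.
P1 against Left: payoffs 5, 2, 0 → best response Top.
P1 against Center: payoffs 7, 1, 5 → best response Top.
P1 against Right: payoffs 1, 4, 2 → best response Middle.
P2 against Top: payoffs 1, 0, 9 → best response Right.
P2 against Middle: payoffs 3, 4, 1 → best response Center.
P2 against Bottom: payoffs 0, 6, 3 → best response Center.
No profile is a mutual best response for all players.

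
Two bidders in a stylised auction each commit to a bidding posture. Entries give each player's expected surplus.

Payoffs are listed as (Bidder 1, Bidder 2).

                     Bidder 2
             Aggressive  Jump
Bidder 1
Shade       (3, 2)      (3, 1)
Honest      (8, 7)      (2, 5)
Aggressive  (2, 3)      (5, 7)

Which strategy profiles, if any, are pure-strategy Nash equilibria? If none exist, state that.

Pure-strategy Nash equilibria: (Honest, Aggressive) and (Aggressive, Jump)

Bidder 1 against Aggressive: payoffs 3, 8, 2 → best response Honest.
Bidder 1 against Jump: payoffs 3, 2, 5 → best response Aggressive.
Bidder 2 against Shade: payoffs 2, 1 → best response Aggressive.
Bidder 2 against Honest: payoffs 7, 5 → best response Aggressive.
Bidder 2 against Aggressive: payoffs 3, 7 → best response Jump.
Mutual best responses: (Honest, Aggressive); (Aggressive, Jump).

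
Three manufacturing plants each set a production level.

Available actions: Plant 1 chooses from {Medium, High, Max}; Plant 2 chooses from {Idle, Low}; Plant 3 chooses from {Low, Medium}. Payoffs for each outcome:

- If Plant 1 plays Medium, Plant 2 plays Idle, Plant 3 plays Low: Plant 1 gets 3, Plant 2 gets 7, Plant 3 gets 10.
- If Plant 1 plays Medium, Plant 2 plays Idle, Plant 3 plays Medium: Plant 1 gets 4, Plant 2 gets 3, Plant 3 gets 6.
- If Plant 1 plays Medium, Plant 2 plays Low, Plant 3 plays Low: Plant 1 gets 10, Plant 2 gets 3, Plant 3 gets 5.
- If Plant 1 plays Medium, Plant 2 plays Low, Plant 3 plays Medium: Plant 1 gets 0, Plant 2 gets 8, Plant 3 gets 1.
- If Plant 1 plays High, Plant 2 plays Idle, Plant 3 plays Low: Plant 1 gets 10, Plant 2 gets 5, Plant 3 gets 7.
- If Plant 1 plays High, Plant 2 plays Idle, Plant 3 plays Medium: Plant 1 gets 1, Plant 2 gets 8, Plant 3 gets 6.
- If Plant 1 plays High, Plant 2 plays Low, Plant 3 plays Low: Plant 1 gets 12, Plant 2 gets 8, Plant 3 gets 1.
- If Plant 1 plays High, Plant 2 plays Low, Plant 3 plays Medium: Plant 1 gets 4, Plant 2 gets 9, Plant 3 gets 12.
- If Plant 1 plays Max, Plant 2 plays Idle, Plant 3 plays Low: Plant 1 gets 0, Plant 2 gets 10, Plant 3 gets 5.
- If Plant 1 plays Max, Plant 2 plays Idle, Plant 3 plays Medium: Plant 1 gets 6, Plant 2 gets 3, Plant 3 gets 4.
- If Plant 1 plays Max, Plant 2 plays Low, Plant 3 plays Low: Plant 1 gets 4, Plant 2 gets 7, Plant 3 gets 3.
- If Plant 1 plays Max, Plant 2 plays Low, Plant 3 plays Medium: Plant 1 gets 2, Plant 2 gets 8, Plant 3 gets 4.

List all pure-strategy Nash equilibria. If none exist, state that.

Check each profile: it is a Nash equilibrium iff no player can strictly gain by switching unilaterally.
(Medium, Idle, Low): Plant 1 can switch to High (3 → 10). Not NE.
(Medium, Idle, Medium): Plant 1 can switch to Max (4 → 6). Not NE.
(Medium, Low, Low): Plant 1 can switch to High (10 → 12). Not NE.
(Medium, Low, Medium): Plant 1 can switch to High (0 → 4). Not NE.
(High, Idle, Low): Plant 2 can switch to Low (5 → 8). Not NE.
(High, Idle, Medium): Plant 1 can switch to Medium (1 → 4). Not NE.
(High, Low, Low): Plant 3 can switch to Medium (1 → 12). Not NE.
(High, Low, Medium): Plant 1 gets 4, best alternative 2; Plant 2 gets 9, best alternative 8; Plant 3 gets 12, best alternative 1. No profitable deviation — NE.
(Max, Idle, Low): Plant 1 can switch to Medium (0 → 3). Not NE.
(Max, Idle, Medium): Plant 2 can switch to Low (3 → 8). Not NE.
(Max, Low, Low): Plant 1 can switch to Medium (4 → 10). Not NE.
(The remaining 1 profile has a profitable deviation by the same check.)

The unique pure-strategy Nash equilibrium is (High, Low, Medium).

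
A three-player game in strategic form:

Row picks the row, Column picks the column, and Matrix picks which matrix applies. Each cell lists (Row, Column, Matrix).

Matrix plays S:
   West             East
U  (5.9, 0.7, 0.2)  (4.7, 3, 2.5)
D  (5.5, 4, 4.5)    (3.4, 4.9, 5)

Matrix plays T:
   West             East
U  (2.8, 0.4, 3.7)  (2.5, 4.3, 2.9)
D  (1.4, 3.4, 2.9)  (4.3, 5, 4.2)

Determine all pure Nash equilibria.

Row against (West, S): payoffs 5.9, 5.5 → best response U.
Row against (West, T): payoffs 2.8, 1.4 → best response U.
Row against (East, S): payoffs 4.7, 3.4 → best response U.
Row against (East, T): payoffs 2.5, 4.3 → best response D.
Column against (U, S): payoffs 0.7, 3 → best response East.
Column against (U, T): payoffs 0.4, 4.3 → best response East.
Column against (D, S): payoffs 4, 4.9 → best response East.
Column against (D, T): payoffs 3.4, 5 → best response East.
Matrix against (U, West): payoffs 0.2, 3.7 → best response T.
Matrix against (U, East): payoffs 2.5, 2.9 → best response T.
Matrix against (D, West): payoffs 4.5, 2.9 → best response S.
Matrix against (D, East): payoffs 5, 4.2 → best response S.
No profile is a mutual best response for all players.

There is no pure-strategy Nash equilibrium.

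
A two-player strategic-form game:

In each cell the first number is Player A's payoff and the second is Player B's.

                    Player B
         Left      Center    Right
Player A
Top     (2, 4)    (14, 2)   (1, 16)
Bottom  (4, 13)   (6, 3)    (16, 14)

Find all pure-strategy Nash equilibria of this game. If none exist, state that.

(Bottom, Right)

Player A against Left: payoffs 2, 4 → best response Bottom.
Player A against Center: payoffs 14, 6 → best response Top.
Player A against Right: payoffs 1, 16 → best response Bottom.
Player B against Top: payoffs 4, 2, 16 → best response Right.
Player B against Bottom: payoffs 13, 3, 14 → best response Right.
Mutual best responses: (Bottom, Right).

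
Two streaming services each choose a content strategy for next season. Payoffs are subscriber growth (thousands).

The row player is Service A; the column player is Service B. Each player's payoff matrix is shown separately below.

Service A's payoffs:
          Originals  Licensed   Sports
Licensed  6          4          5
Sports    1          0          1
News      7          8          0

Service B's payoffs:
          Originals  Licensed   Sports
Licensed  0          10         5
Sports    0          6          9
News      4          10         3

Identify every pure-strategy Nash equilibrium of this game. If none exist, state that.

The unique pure-strategy Nash equilibrium is (News, Licensed).

For each strategy profile, look for a profitable unilateral deviation.
(Licensed, Originals): Service A can switch to News (6 → 7). Not NE.
(Licensed, Licensed): Service A can switch to News (4 → 8). Not NE.
(Licensed, Sports): Service B can switch to Licensed (5 → 10). Not NE.
(Sports, Originals): Service A can switch to Licensed (1 → 6). Not NE.
(Sports, Licensed): Service A can switch to Licensed (0 → 4). Not NE.
(Sports, Sports): Service A can switch to Licensed (1 → 5). Not NE.
(News, Licensed): Service A gets 8, best alternative 4; Service B gets 10, best alternative 4. No profitable deviation — NE.
(The remaining 2 profiles each have a profitable deviation by the same check.)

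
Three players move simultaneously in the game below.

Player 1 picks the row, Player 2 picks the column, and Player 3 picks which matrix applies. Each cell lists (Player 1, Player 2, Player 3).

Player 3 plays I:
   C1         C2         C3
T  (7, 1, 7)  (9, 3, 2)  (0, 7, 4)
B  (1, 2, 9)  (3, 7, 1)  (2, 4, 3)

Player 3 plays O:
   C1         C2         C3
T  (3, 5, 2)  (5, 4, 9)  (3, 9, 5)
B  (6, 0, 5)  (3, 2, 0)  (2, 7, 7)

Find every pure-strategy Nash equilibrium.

Player 1 against (C1, I): payoffs 7, 1 → best response T.
Player 1 against (C1, O): payoffs 3, 6 → best response B.
Player 1 against (C2, I): payoffs 9, 3 → best response T.
Player 1 against (C2, O): payoffs 5, 3 → best response T.
Player 1 against (C3, I): payoffs 0, 2 → best response B.
Player 1 against (C3, O): payoffs 3, 2 → best response T.
Player 2 against (T, I): payoffs 1, 3, 7 → best response C3.
Player 2 against (T, O): payoffs 5, 4, 9 → best response C3.
Player 2 against (B, I): payoffs 2, 7, 4 → best response C2.
Player 2 against (B, O): payoffs 0, 2, 7 → best response C3.
Player 3 against (T, C1): payoffs 7, 2 → best response I.
Player 3 against (T, C2): payoffs 2, 9 → best response O.
Player 3 against (T, C3): payoffs 4, 5 → best response O.
Player 3 against (B, C1): payoffs 9, 5 → best response I.
Player 3 against (B, C2): payoffs 1, 0 → best response I.
Player 3 against (B, C3): payoffs 3, 7 → best response O.
Mutual best responses: (T, C3, O).

Pure NE: (T, C3, O)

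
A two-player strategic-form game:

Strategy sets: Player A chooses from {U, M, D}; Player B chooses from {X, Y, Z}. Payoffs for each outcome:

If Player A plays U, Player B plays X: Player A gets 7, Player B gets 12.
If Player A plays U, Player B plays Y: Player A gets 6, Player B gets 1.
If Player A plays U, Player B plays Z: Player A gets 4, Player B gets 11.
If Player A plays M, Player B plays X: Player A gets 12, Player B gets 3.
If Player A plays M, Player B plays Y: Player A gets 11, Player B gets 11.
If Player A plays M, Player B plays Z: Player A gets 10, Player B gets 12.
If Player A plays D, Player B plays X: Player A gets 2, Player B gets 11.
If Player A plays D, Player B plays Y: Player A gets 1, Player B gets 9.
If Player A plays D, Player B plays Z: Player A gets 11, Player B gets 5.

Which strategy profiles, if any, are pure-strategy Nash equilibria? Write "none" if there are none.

Check each profile: it is a Nash equilibrium iff no player can strictly gain by switching unilaterally.
(U, X): Player A can switch to M (7 → 12). Not NE.
(U, Y): Player A can switch to M (6 → 11). Not NE.
(U, Z): Player A can switch to M (4 → 10). Not NE.
(M, X): Player B can switch to Y (3 → 11). Not NE.
(M, Y): Player B can switch to Z (11 → 12). Not NE.
(M, Z): Player A can switch to D (10 → 11). Not NE.
(D, X): Player A can switch to U (2 → 7). Not NE.
(D, Y): Player A can switch to U (1 → 6). Not NE.
(D, Z): Player B can switch to X (5 → 11). Not NE.

This game has no pure Nash equilibrium.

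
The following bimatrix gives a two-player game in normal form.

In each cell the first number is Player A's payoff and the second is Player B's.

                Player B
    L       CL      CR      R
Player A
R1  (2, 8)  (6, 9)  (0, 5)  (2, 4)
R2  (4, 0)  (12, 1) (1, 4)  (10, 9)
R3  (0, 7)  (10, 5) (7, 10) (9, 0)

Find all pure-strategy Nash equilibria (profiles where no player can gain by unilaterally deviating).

Player A against L: payoffs 2, 4, 0 → best response R2.
Player A against CL: payoffs 6, 12, 10 → best response R2.
Player A against CR: payoffs 0, 1, 7 → best response R3.
Player A against R: payoffs 2, 10, 9 → best response R2.
Player B against R1: payoffs 8, 9, 5, 4 → best response CL.
Player B against R2: payoffs 0, 1, 4, 9 → best response R.
Player B against R3: payoffs 7, 5, 10, 0 → best response CR.
Mutual best responses: (R2, R); (R3, CR).

(R2, R) and (R3, CR)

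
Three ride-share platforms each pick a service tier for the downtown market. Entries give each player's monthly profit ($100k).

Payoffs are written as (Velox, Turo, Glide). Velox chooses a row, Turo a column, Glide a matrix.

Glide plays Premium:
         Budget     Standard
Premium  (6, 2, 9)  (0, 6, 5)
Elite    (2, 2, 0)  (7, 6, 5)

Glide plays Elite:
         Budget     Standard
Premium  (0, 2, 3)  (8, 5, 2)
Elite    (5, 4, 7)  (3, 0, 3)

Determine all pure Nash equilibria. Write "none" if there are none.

(Elite, Budget, Elite), (Elite, Standard, Premium)

For each strategy profile, look for a profitable unilateral deviation.
(Premium, Budget, Premium): Turo can switch to Standard (2 → 6). Not NE.
(Premium, Budget, Elite): Velox can switch to Elite (0 → 5). Not NE.
(Premium, Standard, Premium): Velox can switch to Elite (0 → 7). Not NE.
(Premium, Standard, Elite): Glide can switch to Premium (2 → 5). Not NE.
(Elite, Budget, Premium): Velox can switch to Premium (2 → 6). Not NE.
(Elite, Budget, Elite): Velox gets 5, best alternative 0; Turo gets 4, best alternative 0; Glide gets 7, best alternative 0. No profitable deviation — NE.
(Elite, Standard, Premium): Velox gets 7, best alternative 0; Turo gets 6, best alternative 2; Glide gets 5, best alternative 3. No profitable deviation — NE.
(Elite, Standard, Elite): Velox can switch to Premium (3 → 8). Not NE.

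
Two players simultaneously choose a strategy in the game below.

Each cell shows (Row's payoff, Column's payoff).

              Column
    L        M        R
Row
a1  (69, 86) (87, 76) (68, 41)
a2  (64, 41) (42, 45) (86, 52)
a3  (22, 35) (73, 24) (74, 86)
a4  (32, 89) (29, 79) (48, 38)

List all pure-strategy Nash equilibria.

(a1, L) and (a2, R)

Mark each player's best response to every combination of opponents' strategies; a profile where every player is best-responding is a pure Nash equilibrium.
Row against L: payoffs 69, 64, 22, 32 → best response a1.
Row against M: payoffs 87, 42, 73, 29 → best response a1.
Row against R: payoffs 68, 86, 74, 48 → best response a2.
Column against a1: payoffs 86, 76, 41 → best response L.
Column against a2: payoffs 41, 45, 52 → best response R.
Column against a3: payoffs 35, 24, 86 → best response R.
Column against a4: payoffs 89, 79, 38 → best response L.
Mutual best responses: (a1, L); (a2, R).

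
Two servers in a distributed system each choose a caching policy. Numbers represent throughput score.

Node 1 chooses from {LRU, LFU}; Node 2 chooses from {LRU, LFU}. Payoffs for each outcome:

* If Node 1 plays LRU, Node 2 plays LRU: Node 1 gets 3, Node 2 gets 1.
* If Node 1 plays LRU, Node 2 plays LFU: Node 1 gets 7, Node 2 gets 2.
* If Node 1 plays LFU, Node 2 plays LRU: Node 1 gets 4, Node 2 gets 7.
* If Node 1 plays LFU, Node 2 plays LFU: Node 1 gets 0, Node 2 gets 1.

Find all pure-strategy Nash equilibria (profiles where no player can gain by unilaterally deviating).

(LRU, LFU), (LFU, LRU)

(LRU, LRU): Node 1 can switch to LFU (3 → 4). Not NE.
(LRU, LFU): Node 1 gets 7, best alternative 0; Node 2 gets 2, best alternative 1. No profitable deviation — NE.
(LFU, LRU): Node 1 gets 4, best alternative 3; Node 2 gets 7, best alternative 1. No profitable deviation — NE.
(LFU, LFU): Node 1 can switch to LRU (0 → 7). Not NE.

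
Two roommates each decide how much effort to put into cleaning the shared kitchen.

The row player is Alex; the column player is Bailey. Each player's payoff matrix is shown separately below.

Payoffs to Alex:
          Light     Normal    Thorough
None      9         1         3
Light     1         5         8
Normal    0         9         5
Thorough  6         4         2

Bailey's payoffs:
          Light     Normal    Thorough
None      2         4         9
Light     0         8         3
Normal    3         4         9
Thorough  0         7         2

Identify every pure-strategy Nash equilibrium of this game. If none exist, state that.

(None, Light): Bailey can switch to Normal (2 → 4). Not NE.
(None, Normal): Alex can switch to Light (1 → 5). Not NE.
(None, Thorough): Alex can switch to Light (3 → 8). Not NE.
(Light, Light): Alex can switch to None (1 → 9). Not NE.
(Light, Normal): Alex can switch to Normal (5 → 9). Not NE.
(Light, Thorough): Bailey can switch to Normal (3 → 8). Not NE.
(Normal, Light): Alex can switch to None (0 → 9). Not NE.
(Normal, Normal): Bailey can switch to Thorough (4 → 9). Not NE.
(Normal, Thorough): Alex can switch to Light (5 → 8). Not NE.
(Thorough, Light): Alex can switch to None (6 → 9). Not NE.
(The remaining 2 profiles each have a profitable deviation by the same check.)

No pure-strategy Nash equilibrium.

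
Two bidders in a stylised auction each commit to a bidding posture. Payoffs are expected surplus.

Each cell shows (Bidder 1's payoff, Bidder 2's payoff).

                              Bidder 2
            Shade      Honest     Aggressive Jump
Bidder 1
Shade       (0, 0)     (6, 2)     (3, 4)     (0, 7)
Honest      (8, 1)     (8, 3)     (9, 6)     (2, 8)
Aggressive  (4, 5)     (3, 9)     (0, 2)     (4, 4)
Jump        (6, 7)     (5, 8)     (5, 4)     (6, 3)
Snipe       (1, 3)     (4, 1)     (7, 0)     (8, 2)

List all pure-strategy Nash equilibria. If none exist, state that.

Check each profile: it is a Nash equilibrium iff no player can strictly gain by switching unilaterally.
(Shade, Shade): Bidder 1 can switch to Honest (0 → 8). Not NE.
(Shade, Honest): Bidder 1 can switch to Honest (6 → 8). Not NE.
(Shade, Aggressive): Bidder 1 can switch to Honest (3 → 9). Not NE.
(Shade, Jump): Bidder 1 can switch to Honest (0 → 2). Not NE.
(Honest, Shade): Bidder 2 can switch to Honest (1 → 3). Not NE.
(Honest, Honest): Bidder 2 can switch to Aggressive (3 → 6). Not NE.
(Honest, Aggressive): Bidder 2 can switch to Jump (6 → 8). Not NE.
(Honest, Jump): Bidder 1 can switch to Aggressive (2 → 4). Not NE.
(Aggressive, Shade): Bidder 1 can switch to Honest (4 → 8). Not NE.
(Aggressive, Honest): Bidder 1 can switch to Shade (3 → 6). Not NE.
(Aggressive, Aggressive): Bidder 1 can switch to Shade (0 → 3). Not NE.
(Aggressive, Jump): Bidder 1 can switch to Jump (4 → 6). Not NE.
(The remaining 8 profiles each have a profitable deviation by the same check.)

No pure-strategy Nash equilibrium.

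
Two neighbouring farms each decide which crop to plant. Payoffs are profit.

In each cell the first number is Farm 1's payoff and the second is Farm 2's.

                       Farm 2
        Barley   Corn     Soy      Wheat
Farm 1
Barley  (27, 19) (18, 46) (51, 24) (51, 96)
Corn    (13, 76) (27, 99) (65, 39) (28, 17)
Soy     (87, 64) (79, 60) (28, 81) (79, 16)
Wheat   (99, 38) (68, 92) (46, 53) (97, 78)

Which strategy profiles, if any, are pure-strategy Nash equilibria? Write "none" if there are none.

There is no pure-strategy Nash equilibrium.

Farm 1 against Barley: payoffs 27, 13, 87, 99 → best response Wheat.
Farm 1 against Corn: payoffs 18, 27, 79, 68 → best response Soy.
Farm 1 against Soy: payoffs 51, 65, 28, 46 → best response Corn.
Farm 1 against Wheat: payoffs 51, 28, 79, 97 → best response Wheat.
Farm 2 against Barley: payoffs 19, 46, 24, 96 → best response Wheat.
Farm 2 against Corn: payoffs 76, 99, 39, 17 → best response Corn.
Farm 2 against Soy: payoffs 64, 60, 81, 16 → best response Soy.
Farm 2 against Wheat: payoffs 38, 92, 53, 78 → best response Corn.
No profile is a mutual best response for all players.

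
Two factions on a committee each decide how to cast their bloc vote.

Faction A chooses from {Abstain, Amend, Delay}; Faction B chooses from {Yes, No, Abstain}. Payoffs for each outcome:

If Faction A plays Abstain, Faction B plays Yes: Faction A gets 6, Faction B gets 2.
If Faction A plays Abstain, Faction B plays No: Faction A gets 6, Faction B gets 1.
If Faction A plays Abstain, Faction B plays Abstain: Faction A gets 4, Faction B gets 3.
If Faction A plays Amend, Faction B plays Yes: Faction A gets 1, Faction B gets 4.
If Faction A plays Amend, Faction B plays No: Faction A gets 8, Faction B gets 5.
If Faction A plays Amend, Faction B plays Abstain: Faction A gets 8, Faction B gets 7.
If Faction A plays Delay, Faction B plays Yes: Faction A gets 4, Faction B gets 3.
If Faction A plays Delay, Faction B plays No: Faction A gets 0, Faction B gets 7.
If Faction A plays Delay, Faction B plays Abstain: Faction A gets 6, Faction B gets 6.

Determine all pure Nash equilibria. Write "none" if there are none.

The unique pure-strategy Nash equilibrium is (Amend, Abstain).

(Abstain, Yes): Faction B can switch to Abstain (2 → 3). Not NE.
(Abstain, No): Faction A can switch to Amend (6 → 8). Not NE.
(Abstain, Abstain): Faction A can switch to Amend (4 → 8). Not NE.
(Amend, Yes): Faction A can switch to Abstain (1 → 6). Not NE.
(Amend, No): Faction B can switch to Abstain (5 → 7). Not NE.
(Amend, Abstain): Faction A gets 8, best alternative 6; Faction B gets 7, best alternative 5. No profitable deviation — NE.
(Delay, Yes): Faction A can switch to Abstain (4 → 6). Not NE.
(Delay, No): Faction A can switch to Abstain (0 → 6). Not NE.
(Delay, Abstain): Faction A can switch to Amend (6 → 8). Not NE.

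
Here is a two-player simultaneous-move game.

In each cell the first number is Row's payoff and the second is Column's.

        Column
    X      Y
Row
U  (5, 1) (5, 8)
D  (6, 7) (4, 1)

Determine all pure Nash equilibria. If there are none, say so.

Mark each player's best response to every combination of opponents' strategies; a profile where every player is best-responding is a pure Nash equilibrium.
Row against X: payoffs 5, 6 → best response D.
Row against Y: payoffs 5, 4 → best response U.
Column against U: payoffs 1, 8 → best response Y.
Column against D: payoffs 7, 1 → best response X.
Mutual best responses: (U, Y); (D, X).

Pure-strategy Nash equilibria: (U, Y); (D, X)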